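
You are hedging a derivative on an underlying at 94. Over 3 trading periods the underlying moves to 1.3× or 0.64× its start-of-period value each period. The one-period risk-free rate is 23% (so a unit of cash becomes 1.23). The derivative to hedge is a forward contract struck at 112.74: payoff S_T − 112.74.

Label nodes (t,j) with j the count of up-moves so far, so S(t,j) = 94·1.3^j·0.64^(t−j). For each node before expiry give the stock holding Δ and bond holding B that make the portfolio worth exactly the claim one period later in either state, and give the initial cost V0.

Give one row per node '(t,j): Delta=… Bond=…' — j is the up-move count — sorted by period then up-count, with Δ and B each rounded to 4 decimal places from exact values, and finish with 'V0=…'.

The replicating-portfolio and risk-neutral prices coincide; use p* = (1.23−0.64)/(1.3−0.64) = 0.8939 for the latter.
Payoff layer (t=3): V(3,0)=-88.0985, V(3,1)=-62.6869, V(3,2)=-11.0696, V(3,3)=93.7780
  t=2,j=0: stock 38.5024 → up 50.0531 (V=-62.6869), down 24.6415 (V=-88.0985). Price -53.1561; hedge Δ=1.0000, bond B=-91.6585.
  t=2,j=1: stock 78.2080 → up 101.6704 (V=-11.0696), down 50.0531 (V=-62.6869). Price -13.4505; hedge Δ=1.0000, bond B=-91.6585.
  t=2,j=2: stock 158.8600 → up 206.5180 (V=93.7780), down 101.6704 (V=-11.0696). Price 67.2015; hedge Δ=1.0000, bond B=-91.6585.
  t=1,j=0: stock 60.1600 → up 78.2080 (V=-13.4505), down 38.5024 (V=-53.1561). Price -14.3591; hedge Δ=1.0000, bond B=-74.5191.
  t=1,j=1: stock 122.2000 → up 158.8600 (V=67.2015), down 78.2080 (V=-13.4505). Price 47.6809; hedge Δ=1.0000, bond B=-74.5191.
  t=0,j=0: stock 94.0000 → up 122.2000 (V=47.6809), down 60.1600 (V=-14.3591). Price 33.4153; hedge Δ=1.0000, bond B=-60.5847.
The time-0 hedge costs 33.4153, which is the no-arbitrage price.

(0,0): Delta=1.0000 Bond=-60.5847
(1,0): Delta=1.0000 Bond=-74.5191
(1,1): Delta=1.0000 Bond=-74.5191
(2,0): Delta=1.0000 Bond=-91.6585
(2,1): Delta=1.0000 Bond=-91.6585
(2,2): Delta=1.0000 Bond=-91.6585
V0=33.4153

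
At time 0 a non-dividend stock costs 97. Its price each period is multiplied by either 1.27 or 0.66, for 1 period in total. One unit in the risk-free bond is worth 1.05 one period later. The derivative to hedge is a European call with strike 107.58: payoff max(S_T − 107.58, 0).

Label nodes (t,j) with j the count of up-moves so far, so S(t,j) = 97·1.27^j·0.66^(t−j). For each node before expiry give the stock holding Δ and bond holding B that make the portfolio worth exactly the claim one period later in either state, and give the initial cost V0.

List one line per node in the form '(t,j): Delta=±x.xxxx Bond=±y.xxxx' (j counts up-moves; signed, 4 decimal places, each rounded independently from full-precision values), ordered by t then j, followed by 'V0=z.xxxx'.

Under the risk-neutral measure, an up-move has probability p* = (R−d)/(u−d) = 0.6393 and values discount at R = 1.05.
Terminal payoffs: V(1,0)=0.0000, V(1,1)=15.6100
Node (0,0) S=97.0000: V=(p*·15.6100+(1−p*)·0.0000)/1.05=9.5049; Δ=(15.6100−0.0000)/(123.1900−64.0200)=0.2638; B=V−Δ·S=-16.0852
The time-0 hedge costs 9.5049, which is the no-arbitrage price.

(0,0): Delta=0.2638 Bond=-16.0852
V0=9.5049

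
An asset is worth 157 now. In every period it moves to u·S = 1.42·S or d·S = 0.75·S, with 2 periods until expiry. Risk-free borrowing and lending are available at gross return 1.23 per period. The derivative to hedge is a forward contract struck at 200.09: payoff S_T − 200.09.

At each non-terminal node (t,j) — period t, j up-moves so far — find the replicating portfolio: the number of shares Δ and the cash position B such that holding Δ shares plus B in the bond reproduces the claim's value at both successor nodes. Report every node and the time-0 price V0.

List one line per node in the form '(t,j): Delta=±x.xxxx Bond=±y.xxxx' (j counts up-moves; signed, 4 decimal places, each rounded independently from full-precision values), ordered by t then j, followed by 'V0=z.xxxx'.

The replicating-portfolio and risk-neutral prices coincide; use p* = (1.23−0.75)/(1.42−0.75) = 0.7164 for the latter.
Terminal values V(2,·): V(2,0)=-111.7775, V(2,1)=-32.8850, V(2,2)=116.4848
  t=1,j=0: stock 117.7500 → up 167.2050 (V=-32.8850), down 88.3125 (V=-111.7775). Price -44.9248; hedge Δ=1.0000, bond B=-162.6748.
  t=1,j=1: stock 222.9400 → up 316.5748 (V=116.4848), down 167.2050 (V=-32.8850). Price 60.2652; hedge Δ=1.0000, bond B=-162.6748.
  t=0,j=0: stock 157.0000 → up 222.9400 (V=60.2652), down 117.7500 (V=-44.9248). Price 24.7441; hedge Δ=1.0000, bond B=-132.2559.
Each (Δ,B) replicates both successor values, so the strategy is self-financing and V0 is arbitrage-free.

(0,0): Delta=1.0000 Bond=-132.2559
(1,0): Delta=1.0000 Bond=-162.6748
(1,1): Delta=1.0000 Bond=-162.6748
V0=24.7441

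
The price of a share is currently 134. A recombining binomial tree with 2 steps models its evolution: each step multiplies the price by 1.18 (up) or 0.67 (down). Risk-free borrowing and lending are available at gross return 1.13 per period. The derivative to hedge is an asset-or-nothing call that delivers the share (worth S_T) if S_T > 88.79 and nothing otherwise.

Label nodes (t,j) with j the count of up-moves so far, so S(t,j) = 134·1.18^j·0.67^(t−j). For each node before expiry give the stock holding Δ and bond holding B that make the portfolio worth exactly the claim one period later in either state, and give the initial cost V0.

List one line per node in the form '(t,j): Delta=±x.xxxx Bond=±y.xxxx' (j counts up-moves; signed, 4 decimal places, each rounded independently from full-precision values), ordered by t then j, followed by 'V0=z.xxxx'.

The replicating-portfolio and risk-neutral prices coincide; use p* = (1.13−0.67)/(1.18−0.67) = 0.9020 for the latter.
Payoff layer (t=2): V(2,0)=0.0000, V(2,1)=105.9404, V(2,2)=186.5816
  t=1,j=0: stock 89.7800 → up 105.9404 (V=105.9404), down 60.1526 (V=0.0000). Price 84.5611; hedge Δ=2.3137, bond B=-123.1651.
  t=1,j=1: stock 158.1200 → up 186.5816 (V=186.5816), down 105.9404 (V=105.9404). Price 158.1200; hedge Δ=1.0000, bond B=0.0000.
  t=0,j=0: stock 134.0000 → up 158.1200 (V=158.1200), down 89.7800 (V=84.5611). Price 133.5472; hedge Δ=1.0764, bond B=-10.6859.
Check: Δ(0,0)·S0 + B(0,0) = 133.5472 = V0.

(0,0): Delta=1.0764 Bond=-10.6859
(1,0): Delta=2.3137 Bond=-123.1651
(1,1): Delta=1.0000 Bond=0.0000
V0=133.5472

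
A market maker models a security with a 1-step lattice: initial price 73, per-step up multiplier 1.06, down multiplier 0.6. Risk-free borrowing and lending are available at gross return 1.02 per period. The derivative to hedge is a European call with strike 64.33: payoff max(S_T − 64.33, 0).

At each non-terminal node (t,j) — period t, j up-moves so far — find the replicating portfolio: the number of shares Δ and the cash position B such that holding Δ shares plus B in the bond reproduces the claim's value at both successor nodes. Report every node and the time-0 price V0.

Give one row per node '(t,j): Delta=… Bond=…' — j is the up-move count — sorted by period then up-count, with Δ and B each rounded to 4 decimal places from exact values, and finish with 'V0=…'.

(0,0): Delta=0.3886 Bond=-16.6880
V0=11.6816

The replicating-portfolio and risk-neutral prices coincide; use p* = (1.02−0.6)/(1.06−0.6) = 0.9130 for the latter.
At expiry t=1: V(1,0)=0.0000, V(1,1)=13.0500
  t=0,j=0: stock 73.0000 → up 77.3800 (V=13.0500), down 43.8000 (V=0.0000). Price 11.6816; hedge Δ=0.3886, bond B=-16.6880.
The time-0 hedge costs 11.6816, which is the no-arbitrage price.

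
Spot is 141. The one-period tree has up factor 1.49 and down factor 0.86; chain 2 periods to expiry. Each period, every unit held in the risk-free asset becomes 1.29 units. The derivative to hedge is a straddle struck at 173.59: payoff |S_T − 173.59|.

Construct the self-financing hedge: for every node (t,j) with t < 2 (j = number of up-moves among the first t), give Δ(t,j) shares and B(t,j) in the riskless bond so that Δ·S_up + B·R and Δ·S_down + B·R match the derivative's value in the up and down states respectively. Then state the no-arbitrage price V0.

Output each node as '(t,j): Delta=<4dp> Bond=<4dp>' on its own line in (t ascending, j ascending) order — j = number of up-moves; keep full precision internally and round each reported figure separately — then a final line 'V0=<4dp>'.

The replicating-portfolio and risk-neutral prices coincide; use p* = (1.29−0.86)/(1.49−0.86) = 0.6825 for the latter.
At expiry t=2: V(2,0)=69.3064, V(2,1)=7.0874, V(2,2)=139.4441
(1,0): S=121.2600. Δ = (V_up−V_dn)/(S_up−S_dn) = (7.0874−69.3064)/(180.6774−104.2836) = -0.8145. V = [p*·7.0874 + (1−p*)·69.3064]/1.29 = 20.8058. B = V − Δ·S = 119.5661.
(1,1): S=210.0900. Δ = (V_up−V_dn)/(S_up−S_dn) = (139.4441−7.0874)/(313.0341−180.6774) = 1.0000. V = [p*·139.4441 + (1−p*)·7.0874]/1.29 = 75.5241. B = V − Δ·S = -134.5659.
(0,0): S=141.0000. Δ = (V_up−V_dn)/(S_up−S_dn) = (75.5241−20.8058)/(210.0900−121.2600) = 0.6160. V = [p*·75.5241 + (1−p*)·20.8058]/1.29 = 45.0800. B = V − Δ·S = -41.7745.
Each (Δ,B) replicates both successor values, so the strategy is self-financing and V0 is arbitrage-free.

(0,0): Delta=0.6160 Bond=-41.7745
(1,0): Delta=-0.8145 Bond=119.5661
(1,1): Delta=1.0000 Bond=-134.5659
V0=45.0800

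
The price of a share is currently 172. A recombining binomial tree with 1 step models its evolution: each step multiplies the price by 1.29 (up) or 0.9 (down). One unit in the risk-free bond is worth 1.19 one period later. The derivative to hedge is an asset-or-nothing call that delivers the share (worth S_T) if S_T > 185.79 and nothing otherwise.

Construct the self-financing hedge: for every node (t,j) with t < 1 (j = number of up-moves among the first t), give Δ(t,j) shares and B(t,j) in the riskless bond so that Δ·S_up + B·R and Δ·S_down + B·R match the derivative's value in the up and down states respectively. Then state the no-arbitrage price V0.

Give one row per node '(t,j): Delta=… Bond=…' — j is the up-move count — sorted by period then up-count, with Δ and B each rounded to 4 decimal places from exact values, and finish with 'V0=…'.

(0,0): Delta=3.3077 Bond=-430.2780
V0=138.6451

No-arbitrage ⇒ martingale measure with p* = (R−d)/(u−d) = 0.7436.
Terminal payoffs: V(1,0)=0.0000, V(1,1)=221.8800
(0,0): S=172.0000. Δ = (V_up−V_dn)/(S_up−S_dn) = (221.8800−0.0000)/(221.8800−154.8000) = 3.3077. V = [p*·221.8800 + (1−p*)·0.0000]/1.19 = 138.6451. B = V − Δ·S = -430.2780.
Self-financing check: at every node Δ·S+B equals the discounted successor values.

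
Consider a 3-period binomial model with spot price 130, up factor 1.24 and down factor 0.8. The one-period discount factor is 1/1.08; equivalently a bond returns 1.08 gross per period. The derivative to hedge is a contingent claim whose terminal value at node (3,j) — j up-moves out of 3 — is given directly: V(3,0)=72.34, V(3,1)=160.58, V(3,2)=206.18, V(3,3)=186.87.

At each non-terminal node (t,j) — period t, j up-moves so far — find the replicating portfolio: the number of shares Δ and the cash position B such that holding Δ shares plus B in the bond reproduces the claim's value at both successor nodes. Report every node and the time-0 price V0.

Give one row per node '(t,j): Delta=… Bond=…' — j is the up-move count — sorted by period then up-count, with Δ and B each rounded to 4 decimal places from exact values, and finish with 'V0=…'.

Since d<R<u, set p* = (R−d)/(u−d) = 0.6364; price each node as the discounted p*-expectation of its children.
At expiry t=3: V(3,0)=72.3400, V(3,1)=160.5800, V(3,2)=206.1800, V(3,3)=186.8700
  t=2,j=0: stock 83.2000 → up 103.1680 (V=160.5800), down 66.5600 (V=72.3400). Price 118.9747; hedge Δ=2.4104, bond B=-81.5707.
  t=2,j=1: stock 128.9600 → up 159.9104 (V=206.1800), down 103.1680 (V=160.5800). Price 175.5539; hedge Δ=0.8036, bond B=71.9175.
  t=2,j=2: stock 199.8880 → up 247.8611 (V=186.8700), down 159.9104 (V=206.1800). Price 179.5295; hedge Δ=-0.2196, bond B=223.4158.
  t=1,j=0: stock 104.0000 → up 128.9600 (V=175.5539), down 83.2000 (V=118.9747). Price 143.4997; hedge Δ=1.2364, bond B=14.9108.
  t=1,j=1: stock 161.2000 → up 199.8880 (V=179.5295), down 128.9600 (V=175.5539). Price 164.8924; hedge Δ=0.0561, bond B=155.8570.
  t=0,j=0: stock 130.0000 → up 161.2000 (V=164.8924), down 104.0000 (V=143.4997). Price 145.4752; hedge Δ=0.3740, bond B=96.8554.
Check: Δ(0,0)·S0 + B(0,0) = 145.4752 = V0.

(0,0): Delta=0.3740 Bond=96.8554
(1,0): Delta=1.2364 Bond=14.9108
(1,1): Delta=0.0561 Bond=155.8570
(2,0): Delta=2.4104 Bond=-81.5707
(2,1): Delta=0.8036 Bond=71.9175
(2,2): Delta=-0.2196 Bond=223.4158
V0=145.4752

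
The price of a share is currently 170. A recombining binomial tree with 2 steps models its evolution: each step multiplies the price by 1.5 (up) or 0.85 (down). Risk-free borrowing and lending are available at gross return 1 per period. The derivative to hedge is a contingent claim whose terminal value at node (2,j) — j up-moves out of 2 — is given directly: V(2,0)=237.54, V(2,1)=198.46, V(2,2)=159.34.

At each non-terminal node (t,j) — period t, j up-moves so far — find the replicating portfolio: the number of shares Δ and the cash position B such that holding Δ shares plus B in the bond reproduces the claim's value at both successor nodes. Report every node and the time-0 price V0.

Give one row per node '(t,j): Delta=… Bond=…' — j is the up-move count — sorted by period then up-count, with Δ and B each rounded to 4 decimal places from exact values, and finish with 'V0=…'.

Under the risk-neutral measure, an up-move has probability p* = (R−d)/(u−d) = 0.2308 and values discount at R = 1.
Terminal payoffs: V(2,0)=237.5400, V(2,1)=198.4600, V(2,2)=159.3400
Node (1,0) S=144.5000: V=(p*·198.4600+(1−p*)·237.5400)/1=228.5215; Δ=(198.4600−237.5400)/(216.7500−122.8250)=-0.4161; B=V−Δ·S=288.6446
Node (1,1) S=255.0000: V=(p*·159.3400+(1−p*)·198.4600)/1=189.4323; Δ=(159.3400−198.4600)/(382.5000−216.7500)=-0.2360; B=V−Δ·S=249.6169
Node (0,0) S=170.0000: V=(p*·189.4323+(1−p*)·228.5215)/1=219.5009; Δ=(189.4323−228.5215)/(255.0000−144.5000)=-0.3537; B=V−Δ·S=279.6382
Root portfolio cost Δ·170+B reproduces V0=219.5009.

(0,0): Delta=-0.3537 Bond=279.6382
(1,0): Delta=-0.4161 Bond=288.6446
(1,1): Delta=-0.2360 Bond=249.6169
V0=219.5009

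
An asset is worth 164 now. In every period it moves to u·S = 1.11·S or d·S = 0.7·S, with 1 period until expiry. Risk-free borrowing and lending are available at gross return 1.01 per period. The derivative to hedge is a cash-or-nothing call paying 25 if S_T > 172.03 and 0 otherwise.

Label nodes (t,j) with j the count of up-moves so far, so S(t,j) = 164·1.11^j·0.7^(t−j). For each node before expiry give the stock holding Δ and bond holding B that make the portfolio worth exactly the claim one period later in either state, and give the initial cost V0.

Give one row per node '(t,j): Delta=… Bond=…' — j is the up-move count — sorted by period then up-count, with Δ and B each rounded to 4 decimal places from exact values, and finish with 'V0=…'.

Under the risk-neutral measure, an up-move has probability p* = (R−d)/(u−d) = 0.7561 and values discount at R = 1.01.
Terminal payoffs: V(1,0)=0.0000, V(1,1)=25.0000
(0,0): S=164.0000. Δ = (V_up−V_dn)/(S_up−S_dn) = (25.0000−0.0000)/(182.0400−114.8000) = 0.3718. V = [p*·25.0000 + (1−p*)·0.0000]/1.01 = 18.7153. B = V − Δ·S = -42.2603.
The time-0 hedge costs 18.7153, which is the no-arbitrage price.

(0,0): Delta=0.3718 Bond=-42.2603
V0=18.7153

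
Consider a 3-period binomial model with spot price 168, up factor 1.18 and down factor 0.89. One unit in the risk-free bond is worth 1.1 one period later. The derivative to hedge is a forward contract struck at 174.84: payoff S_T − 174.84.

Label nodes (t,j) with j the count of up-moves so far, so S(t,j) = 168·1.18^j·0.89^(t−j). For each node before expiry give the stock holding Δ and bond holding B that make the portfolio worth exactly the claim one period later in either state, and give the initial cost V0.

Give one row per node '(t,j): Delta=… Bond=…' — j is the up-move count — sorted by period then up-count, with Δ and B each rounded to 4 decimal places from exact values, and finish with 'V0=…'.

(0,0): Delta=1.0000 Bond=-131.3599
(1,0): Delta=1.0000 Bond=-144.4959
(1,1): Delta=1.0000 Bond=-144.4959
(2,0): Delta=1.0000 Bond=-158.9455
(2,1): Delta=1.0000 Bond=-158.9455
(2,2): Delta=1.0000 Bond=-158.9455
V0=36.6401

Since d<R<u, set p* = (R−d)/(u−d) = 0.7241; price each node as the discounted p*-expectation of its children.
Terminal payoffs: V(3,0)=-56.4052, V(3,1)=-17.8141, V(3,2)=33.3516, V(3,3)=101.1894
(2,0): S=133.0728. Δ = (V_up−V_dn)/(S_up−S_dn) = (-17.8141−-56.4052)/(157.0259−118.4348) = 1.0000. V = [p*·-17.8141 + (1−p*)·-56.4052]/1.1 = -25.8727. B = V − Δ·S = -158.9455.
(2,1): S=176.4336. Δ = (V_up−V_dn)/(S_up−S_dn) = (33.3516−-17.8141)/(208.1916−157.0259) = 1.0000. V = [p*·33.3516 + (1−p*)·-17.8141]/1.1 = 17.4881. B = V − Δ·S = -158.9455.
(2,2): S=233.9232. Δ = (V_up−V_dn)/(S_up−S_dn) = (101.1894−33.3516)/(276.0294−208.1916) = 1.0000. V = [p*·101.1894 + (1−p*)·33.3516]/1.1 = 74.9777. B = V − Δ·S = -158.9455.
(1,0): S=149.5200. Δ = (V_up−V_dn)/(S_up−S_dn) = (17.4881−-25.8727)/(176.4336−133.0728) = 1.0000. V = [p*·17.4881 + (1−p*)·-25.8727]/1.1 = 5.0241. B = V − Δ·S = -144.4959.
(1,1): S=198.2400. Δ = (V_up−V_dn)/(S_up−S_dn) = (74.9777−17.4881)/(233.9232−176.4336) = 1.0000. V = [p*·74.9777 + (1−p*)·17.4881]/1.1 = 53.7441. B = V − Δ·S = -144.4959.
(0,0): S=168.0000. Δ = (V_up−V_dn)/(S_up−S_dn) = (53.7441−5.0241)/(198.2400−149.5200) = 1.0000. V = [p*·53.7441 + (1−p*)·5.0241]/1.1 = 36.6401. B = V − Δ·S = -131.3599.
Root portfolio cost Δ·168+B reproduces V0=36.6401.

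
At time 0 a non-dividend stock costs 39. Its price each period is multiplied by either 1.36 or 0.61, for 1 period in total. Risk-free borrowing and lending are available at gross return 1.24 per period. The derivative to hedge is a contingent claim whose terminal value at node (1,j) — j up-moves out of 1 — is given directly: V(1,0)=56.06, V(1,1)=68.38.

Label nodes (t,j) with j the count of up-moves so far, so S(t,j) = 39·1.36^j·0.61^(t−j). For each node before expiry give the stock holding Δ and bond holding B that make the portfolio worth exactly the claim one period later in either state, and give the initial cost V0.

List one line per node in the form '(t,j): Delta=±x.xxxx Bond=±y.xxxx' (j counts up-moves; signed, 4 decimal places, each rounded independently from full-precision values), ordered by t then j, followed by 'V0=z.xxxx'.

The replicating-portfolio and risk-neutral prices coincide; use p* = (1.24−0.61)/(1.36−0.61) = 0.8400 for the latter.
Terminal payoffs: V(1,0)=56.0600, V(1,1)=68.3800
(0,0): S=39.0000. Δ = (V_up−V_dn)/(S_up−S_dn) = (68.3800−56.0600)/(53.0400−23.7900) = 0.4212. V = [p*·68.3800 + (1−p*)·56.0600]/1.24 = 53.5555. B = V − Δ·S = 37.1288.
Self-financing check: at every node Δ·S+B equals the discounted successor values.

(0,0): Delta=0.4212 Bond=37.1288
V0=53.5555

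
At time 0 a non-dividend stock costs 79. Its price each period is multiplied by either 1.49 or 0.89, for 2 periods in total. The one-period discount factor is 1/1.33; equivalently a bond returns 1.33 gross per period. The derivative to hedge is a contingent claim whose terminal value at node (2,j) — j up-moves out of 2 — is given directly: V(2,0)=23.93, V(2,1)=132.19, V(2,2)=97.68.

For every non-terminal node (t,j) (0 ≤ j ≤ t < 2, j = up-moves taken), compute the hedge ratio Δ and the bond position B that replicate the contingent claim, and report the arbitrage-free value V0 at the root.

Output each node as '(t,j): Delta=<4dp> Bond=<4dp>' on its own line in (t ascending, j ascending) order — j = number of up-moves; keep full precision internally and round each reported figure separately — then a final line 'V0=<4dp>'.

(0,0): Delta=0.0565 Bond=55.4226
(1,0): Delta=2.5663 Bond=-102.7486
(1,1): Delta=-0.4886 Bond=137.8796
V0=59.8863

The replicating-portfolio and risk-neutral prices coincide; use p* = (1.33−0.89)/(1.49−0.89) = 0.7333 for the latter.
Payoff layer (t=2): V(2,0)=23.9300, V(2,1)=132.1900, V(2,2)=97.6800
(1,0): S=70.3100. Δ = (V_up−V_dn)/(S_up−S_dn) = (132.1900−23.9300)/(104.7619−62.5759) = 2.5663. V = [p*·132.1900 + (1−p*)·23.9300]/1.33 = 77.6847. B = V − Δ·S = -102.7486.
(1,1): S=117.7100. Δ = (V_up−V_dn)/(S_up−S_dn) = (97.6800−132.1900)/(175.3879−104.7619) = -0.4886. V = [p*·97.6800 + (1−p*)·132.1900]/1.33 = 80.3629. B = V − Δ·S = 137.8796.
(0,0): S=79.0000. Δ = (V_up−V_dn)/(S_up−S_dn) = (80.3629−77.6847)/(117.7100−70.3100) = 0.0565. V = [p*·80.3629 + (1−p*)·77.6847]/1.33 = 59.8863. B = V − Δ·S = 55.4226.
Check: Δ(0,0)·S0 + B(0,0) = 59.8863 = V0.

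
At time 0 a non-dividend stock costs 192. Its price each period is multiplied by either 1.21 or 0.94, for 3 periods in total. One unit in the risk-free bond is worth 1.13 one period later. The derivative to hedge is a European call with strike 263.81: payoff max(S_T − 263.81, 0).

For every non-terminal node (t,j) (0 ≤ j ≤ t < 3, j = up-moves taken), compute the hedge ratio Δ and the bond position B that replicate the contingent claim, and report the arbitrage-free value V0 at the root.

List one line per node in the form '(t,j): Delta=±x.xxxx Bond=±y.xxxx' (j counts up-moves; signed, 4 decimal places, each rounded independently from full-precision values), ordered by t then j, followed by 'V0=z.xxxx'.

(0,0): Delta=0.5705 Bond=-90.9724
(1,0): Delta=0.0055 Bond=-0.8265
(1,1): Delta=0.7553 Bond=-145.7345
(2,0): Delta=0.0000 Bond=0.0000
(2,1): Delta=0.0073 Bond=-1.3272
(2,2): Delta=1.0000 Bond=-233.4602
V0=18.5658

No-arbitrage ⇒ martingale measure with p* = (R−d)/(u−d) = 0.7037.
Terminal payoffs: V(3,0)=0.0000, V(3,1)=0.0000, V(3,2)=0.4308, V(3,3)=76.3297
Node (2,0) S=169.6512: V=(p*·0.0000+(1−p*)·0.0000)/1.13=0.0000; Δ=(0.0000−0.0000)/(205.2780−159.4721)=0.0000; B=V−Δ·S=0.0000
Node (2,1) S=218.3808: V=(p*·0.4308+(1−p*)·0.0000)/1.13=0.2683; Δ=(0.4308−0.0000)/(264.2408−205.2780)=0.0073; B=V−Δ·S=-1.3272
Node (2,2) S=281.1072: V=(p*·76.3297+(1−p*)·0.4308)/1.13=47.6470; Δ=(76.3297−0.4308)/(340.1397−264.2408)=1.0000; B=V−Δ·S=-233.4602
Node (1,0) S=180.4800: V=(p*·0.2683+(1−p*)·0.0000)/1.13=0.1671; Δ=(0.2683−0.0000)/(218.3808−169.6512)=0.0055; B=V−Δ·S=-0.8265
Node (1,1) S=232.3200: V=(p*·47.6470+(1−p*)·0.2683)/1.13=29.7424; Δ=(47.6470−0.2683)/(281.1072−218.3808)=0.7553; B=V−Δ·S=-145.7345
Node (0,0) S=192.0000: V=(p*·29.7424+(1−p*)·0.1671)/1.13=18.5658; Δ=(29.7424−0.1671)/(232.3200−180.4800)=0.5705; B=V−Δ·S=-90.9724
Each (Δ,B) replicates both successor values, so the strategy is self-financing and V0 is arbitrage-free.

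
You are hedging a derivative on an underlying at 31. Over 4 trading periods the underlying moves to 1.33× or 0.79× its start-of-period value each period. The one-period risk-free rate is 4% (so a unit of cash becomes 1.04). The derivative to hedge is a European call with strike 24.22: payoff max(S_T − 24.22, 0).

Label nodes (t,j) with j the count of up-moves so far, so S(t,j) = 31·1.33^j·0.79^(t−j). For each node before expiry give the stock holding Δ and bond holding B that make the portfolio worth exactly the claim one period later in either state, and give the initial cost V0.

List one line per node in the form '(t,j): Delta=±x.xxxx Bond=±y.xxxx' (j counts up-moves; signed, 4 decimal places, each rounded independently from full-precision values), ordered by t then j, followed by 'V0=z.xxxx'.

No-arbitrage ⇒ martingale measure with p* = (R−d)/(u−d) = 0.4630.
Terminal values V(4,·): V(4,0)=0.0000, V(4,1)=0.0000, V(4,2)=10.0031, V(4,3)=33.3961, V(4,4)=72.7792
(3,0): S=15.2842. Δ = (V_up−V_dn)/(S_up−S_dn) = (0.0000−0.0000)/(20.3280−12.0745) = 0.0000. V = [p*·0.0000 + (1−p*)·0.0000]/1.04 = 0.0000. B = V − Δ·S = 0.0000.
(3,1): S=25.7316. Δ = (V_up−V_dn)/(S_up−S_dn) = (10.0031−0.0000)/(34.2231−20.3280) = 0.7199. V = [p*·10.0031 + (1−p*)·0.0000]/1.04 = 4.4529. B = V − Δ·S = -14.0713.
(3,2): S=43.3204. Δ = (V_up−V_dn)/(S_up−S_dn) = (33.3961−10.0031)/(57.6161−34.2231) = 1.0000. V = [p*·33.3961 + (1−p*)·10.0031]/1.04 = 20.0319. B = V − Δ·S = -23.2885.
(3,3): S=72.9317. Δ = (V_up−V_dn)/(S_up−S_dn) = (72.7792−33.3961)/(96.9992−57.6161) = 1.0000. V = [p*·72.7792 + (1−p*)·33.3961]/1.04 = 49.6433. B = V − Δ·S = -23.2885.
(2,0): S=19.3471. Δ = (V_up−V_dn)/(S_up−S_dn) = (4.4529−0.0000)/(25.7316−15.2842) = 0.4262. V = [p*·4.4529 + (1−p*)·0.0000]/1.04 = 1.9823. B = V − Δ·S = -6.2639.
(2,1): S=32.5717. Δ = (V_up−V_dn)/(S_up−S_dn) = (20.0319−4.4529)/(43.3204−25.7316) = 0.8857. V = [p*·20.0319 + (1−p*)·4.4529]/1.04 = 11.2168. B = V − Δ·S = -17.6332.
(2,2): S=54.8359. Δ = (V_up−V_dn)/(S_up−S_dn) = (49.6433−20.0319)/(72.9317−43.3204) = 1.0000. V = [p*·49.6433 + (1−p*)·20.0319]/1.04 = 32.4431. B = V − Δ·S = -22.3928.
(1,0): S=24.4900. Δ = (V_up−V_dn)/(S_up−S_dn) = (11.2168−1.9823)/(32.5717−19.3471) = 0.6983. V = [p*·11.2168 + (1−p*)·1.9823]/1.04 = 6.0168. B = V − Δ·S = -11.0841.
(1,1): S=41.2300. Δ = (V_up−V_dn)/(S_up−S_dn) = (32.4431−11.2168)/(54.8359−32.5717) = 0.9534. V = [p*·32.4431 + (1−p*)·11.2168]/1.04 = 20.2344. B = V − Δ·S = -19.0737.
(0,0): S=31.0000. Δ = (V_up−V_dn)/(S_up−S_dn) = (20.2344−6.0168)/(41.2300−24.4900) = 0.8493. V = [p*·20.2344 + (1−p*)·6.0168]/1.04 = 12.1145. B = V − Δ·S = -14.2144.
Self-financing check: at every node Δ·S+B equals the discounted successor values.

(0,0): Delta=0.8493 Bond=-14.2144
(1,0): Delta=0.6983 Bond=-11.0841
(1,1): Delta=0.9534 Bond=-19.0737
(2,0): Delta=0.4262 Bond=-6.2639
(2,1): Delta=0.8857 Bond=-17.6332
(2,2): Delta=1.0000 Bond=-22.3928
(3,0): Delta=0.0000 Bond=0.0000
(3,1): Delta=0.7199 Bond=-14.0713
(3,2): Delta=1.0000 Bond=-23.2885
(3,3): Delta=1.0000 Bond=-23.2885
V0=12.1145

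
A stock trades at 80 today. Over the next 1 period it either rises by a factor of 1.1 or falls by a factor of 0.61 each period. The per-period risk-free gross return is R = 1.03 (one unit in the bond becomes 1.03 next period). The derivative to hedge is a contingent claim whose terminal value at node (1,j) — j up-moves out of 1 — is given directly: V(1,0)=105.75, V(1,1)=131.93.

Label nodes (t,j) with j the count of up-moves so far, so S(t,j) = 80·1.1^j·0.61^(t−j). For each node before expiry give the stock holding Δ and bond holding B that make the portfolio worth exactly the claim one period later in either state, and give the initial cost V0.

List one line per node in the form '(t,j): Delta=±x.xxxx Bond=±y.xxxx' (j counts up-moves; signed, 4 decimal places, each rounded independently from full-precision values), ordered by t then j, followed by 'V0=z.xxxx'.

The replicating-portfolio and risk-neutral prices coincide; use p* = (1.03−0.61)/(1.1−0.61) = 0.8571 for the latter.
Terminal payoffs: V(1,0)=105.7500, V(1,1)=131.9300
(0,0): S=80.0000. Δ = (V_up−V_dn)/(S_up−S_dn) = (131.9300−105.7500)/(88.0000−48.8000) = 0.6679. V = [p*·131.9300 + (1−p*)·105.7500]/1.03 = 124.4563. B = V − Δ·S = 71.0277.
Check: Δ(0,0)·S0 + B(0,0) = 124.4563 = V0.

(0,0): Delta=0.6679 Bond=71.0277
V0=124.4563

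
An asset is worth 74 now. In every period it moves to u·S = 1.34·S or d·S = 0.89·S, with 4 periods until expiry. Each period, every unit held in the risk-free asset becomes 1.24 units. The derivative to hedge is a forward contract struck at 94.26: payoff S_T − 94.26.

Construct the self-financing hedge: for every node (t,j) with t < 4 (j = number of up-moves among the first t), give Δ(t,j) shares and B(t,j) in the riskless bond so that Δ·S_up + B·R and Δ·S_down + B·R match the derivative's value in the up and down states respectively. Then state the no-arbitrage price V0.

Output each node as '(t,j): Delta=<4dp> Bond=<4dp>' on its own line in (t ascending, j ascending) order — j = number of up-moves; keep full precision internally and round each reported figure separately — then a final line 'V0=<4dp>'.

(0,0): Delta=1.0000 Bond=-39.8695
(1,0): Delta=1.0000 Bond=-49.4382
(1,1): Delta=1.0000 Bond=-49.4382
(2,0): Delta=1.0000 Bond=-61.3033
(2,1): Delta=1.0000 Bond=-61.3033
(2,2): Delta=1.0000 Bond=-61.3033
(3,0): Delta=1.0000 Bond=-76.0161
(3,1): Delta=1.0000 Bond=-76.0161
(3,2): Delta=1.0000 Bond=-76.0161
(3,3): Delta=1.0000 Bond=-76.0161
V0=34.1305

The replicating-portfolio and risk-neutral prices coincide; use p* = (1.24−0.89)/(1.34−0.89) = 0.7778 for the latter.
Payoff layer (t=4): V(4,0)=-47.8307, V(4,1)=-24.3553, V(4,2)=10.9898, V(4,3)=64.2060, V(4,4)=144.3293
(3,0): S=52.1677. Δ = (V_up−V_dn)/(S_up−S_dn) = (-24.3553−-47.8307)/(69.9047−46.4293) = 1.0000. V = [p*·-24.3553 + (1−p*)·-47.8307]/1.24 = -23.8484. B = V − Δ·S = -76.0161.
(3,1): S=78.5446. Δ = (V_up−V_dn)/(S_up−S_dn) = (10.9898−-24.3553)/(105.2498−69.9047) = 1.0000. V = [p*·10.9898 + (1−p*)·-24.3553]/1.24 = 2.5285. B = V − Δ·S = -76.0161.
(3,2): S=118.2582. Δ = (V_up−V_dn)/(S_up−S_dn) = (64.2060−10.9898)/(158.4660−105.2498) = 1.0000. V = [p*·64.2060 + (1−p*)·10.9898]/1.24 = 42.2421. B = V − Δ·S = -76.0161.
(3,3): S=178.0517. Δ = (V_up−V_dn)/(S_up−S_dn) = (144.3293−64.2060)/(238.5893−158.4660) = 1.0000. V = [p*·144.3293 + (1−p*)·64.2060]/1.24 = 102.0356. B = V − Δ·S = -76.0161.
(2,0): S=58.6154. Δ = (V_up−V_dn)/(S_up−S_dn) = (2.5285−-23.8484)/(78.5446−52.1677) = 1.0000. V = [p*·2.5285 + (1−p*)·-23.8484]/1.24 = -2.6879. B = V − Δ·S = -61.3033.
(2,1): S=88.2524. Δ = (V_up−V_dn)/(S_up−S_dn) = (42.2421−2.5285)/(118.2582−78.5446) = 1.0000. V = [p*·42.2421 + (1−p*)·2.5285]/1.24 = 26.9491. B = V − Δ·S = -61.3033.
(2,2): S=132.8744. Δ = (V_up−V_dn)/(S_up−S_dn) = (102.0356−42.2421)/(178.0517−118.2582) = 1.0000. V = [p*·102.0356 + (1−p*)·42.2421]/1.24 = 71.5711. B = V − Δ·S = -61.3033.
(1,0): S=65.8600. Δ = (V_up−V_dn)/(S_up−S_dn) = (26.9491−-2.6879)/(88.2524−58.6154) = 1.0000. V = [p*·26.9491 + (1−p*)·-2.6879]/1.24 = 16.4218. B = V − Δ·S = -49.4382.
(1,1): S=99.1600. Δ = (V_up−V_dn)/(S_up−S_dn) = (71.5711−26.9491)/(132.8744−88.2524) = 1.0000. V = [p*·71.5711 + (1−p*)·26.9491]/1.24 = 49.7218. B = V − Δ·S = -49.4382.
(0,0): S=74.0000. Δ = (V_up−V_dn)/(S_up−S_dn) = (49.7218−16.4218)/(99.1600−65.8600) = 1.0000. V = [p*·49.7218 + (1−p*)·16.4218]/1.24 = 34.1305. B = V − Δ·S = -39.8695.
Self-financing check: at every node Δ·S+B equals the discounted successor values.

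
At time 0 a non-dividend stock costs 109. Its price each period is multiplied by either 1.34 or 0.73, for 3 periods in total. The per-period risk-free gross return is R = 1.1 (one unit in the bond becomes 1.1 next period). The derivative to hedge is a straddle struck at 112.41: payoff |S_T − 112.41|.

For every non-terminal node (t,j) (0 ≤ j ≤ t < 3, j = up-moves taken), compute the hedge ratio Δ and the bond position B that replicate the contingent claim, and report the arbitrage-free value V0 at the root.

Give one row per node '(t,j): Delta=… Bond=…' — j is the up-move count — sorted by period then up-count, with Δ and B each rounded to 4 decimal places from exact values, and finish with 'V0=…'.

(0,0): Delta=0.4534 Bond=-3.8371
(1,0): Delta=-0.3078 Bond=56.3478
(1,1): Delta=0.7224 Bond=-43.5086
(2,0): Delta=-1.0000 Bond=102.1909
(2,1): Delta=-0.0632 Bond=35.9015
(2,2): Delta=1.0000 Bond=-102.1909
V0=45.5855

Under the risk-neutral measure, an up-move has probability p* = (R−d)/(u−d) = 0.6066 and values discount at R = 1.1.
Terminal values V(3,·): V(3,0)=70.0071, V(3,1)=34.5746, V(3,2)=30.4659, V(3,3)=149.8553
(2,0): S=58.0861. Δ = (V_up−V_dn)/(S_up−S_dn) = (34.5746−70.0071)/(77.8354−42.4029) = -1.0000. V = [p*·34.5746 + (1−p*)·70.0071]/1.1 = 44.1048. B = V − Δ·S = 102.1909.
(2,1): S=106.6238. Δ = (V_up−V_dn)/(S_up−S_dn) = (30.4659−34.5746)/(142.8759−77.8354) = -0.0632. V = [p*·30.4659 + (1−p*)·34.5746]/1.1 = 29.1659. B = V − Δ·S = 35.9015.
(2,2): S=195.7204. Δ = (V_up−V_dn)/(S_up−S_dn) = (149.8553−30.4659)/(262.2653−142.8759) = 1.0000. V = [p*·149.8553 + (1−p*)·30.4659]/1.1 = 93.5295. B = V − Δ·S = -102.1909.
(1,0): S=79.5700. Δ = (V_up−V_dn)/(S_up−S_dn) = (29.1659−44.1048)/(106.6238−58.0861) = -0.3078. V = [p*·29.1659 + (1−p*)·44.1048]/1.1 = 31.8577. B = V − Δ·S = 56.3478.
(1,1): S=146.0600. Δ = (V_up−V_dn)/(S_up−S_dn) = (93.5295−29.1659)/(195.7204−106.6238) = 0.7224. V = [p*·93.5295 + (1−p*)·29.1659]/1.1 = 62.0055. B = V − Δ·S = -43.5086.
(0,0): S=109.0000. Δ = (V_up−V_dn)/(S_up−S_dn) = (62.0055−31.8577)/(146.0600−79.5700) = 0.4534. V = [p*·62.0055 + (1−p*)·31.8577]/1.1 = 45.5855. B = V − Δ·S = -3.8371.
Root portfolio cost Δ·109+B reproduces V0=45.5855.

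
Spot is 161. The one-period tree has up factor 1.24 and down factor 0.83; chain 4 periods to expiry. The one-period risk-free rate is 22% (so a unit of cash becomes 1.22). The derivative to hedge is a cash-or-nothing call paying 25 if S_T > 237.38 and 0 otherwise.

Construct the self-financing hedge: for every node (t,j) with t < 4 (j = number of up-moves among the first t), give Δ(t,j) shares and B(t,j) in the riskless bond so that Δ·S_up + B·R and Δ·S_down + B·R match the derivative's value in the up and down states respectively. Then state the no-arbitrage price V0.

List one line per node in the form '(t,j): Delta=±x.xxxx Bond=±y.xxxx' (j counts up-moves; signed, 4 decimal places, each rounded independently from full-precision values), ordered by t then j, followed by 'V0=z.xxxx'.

Under the risk-neutral measure, an up-move has probability p* = (R−d)/(u−d) = 0.9512 and values discount at R = 1.22.
At expiry t=4: V(4,0)=0.0000, V(4,1)=0.0000, V(4,2)=0.0000, V(4,3)=25.0000, V(4,4)=25.0000
  t=3,j=0: stock 92.0577 → up 114.1516 (V=0.0000), down 76.4079 (V=0.0000). Price 0.0000; hedge Δ=0.0000, bond B=0.0000.
  t=3,j=1: stock 137.5320 → up 170.5397 (V=0.0000), down 114.1516 (V=0.0000). Price 0.0000; hedge Δ=0.0000, bond B=0.0000.
  t=3,j=2: stock 205.4695 → up 254.7822 (V=25.0000), down 170.5397 (V=0.0000). Price 19.4922; hedge Δ=0.2968, bond B=-41.4834.
  t=3,j=3: stock 306.9665 → up 380.6384 (V=25.0000), down 254.7822 (V=25.0000). Price 20.4918; hedge Δ=0.0000, bond B=20.4918.
  t=2,j=0: stock 110.9129 → up 137.5320 (V=0.0000), down 92.0577 (V=0.0000). Price 0.0000; hedge Δ=0.0000, bond B=0.0000.
  t=2,j=1: stock 165.7012 → up 205.4695 (V=19.4922), down 137.5320 (V=0.0000). Price 15.1978; hedge Δ=0.2869, bond B=-32.3441.
  t=2,j=2: stock 247.5536 → up 306.9665 (V=20.4918), down 205.4695 (V=19.4922). Price 16.7566; hedge Δ=0.0098, bond B=14.3185.
  t=1,j=0: stock 133.6300 → up 165.7012 (V=15.1978), down 110.9129 (V=0.0000). Price 11.8496; hedge Δ=0.2774, bond B=-25.2183.
  t=1,j=1: stock 199.6400 → up 247.5536 (V=16.7566), down 165.7012 (V=15.1978). Price 13.6726; hedge Δ=0.0190, bond B=9.8708.
  t=0,j=0: stock 161.0000 → up 199.6400 (V=13.6726), down 133.6300 (V=11.8496). Price 11.1341; hedge Δ=0.0276, bond B=6.6878.
Each (Δ,B) replicates both successor values, so the strategy is self-financing and V0 is arbitrage-free.

(0,0): Delta=0.0276 Bond=6.6878
(1,0): Delta=0.2774 Bond=-25.2183
(1,1): Delta=0.0190 Bond=9.8708
(2,0): Delta=0.0000 Bond=0.0000
(2,1): Delta=0.2869 Bond=-32.3441
(2,2): Delta=0.0098 Bond=14.3185
(3,0): Delta=0.0000 Bond=0.0000
(3,1): Delta=0.0000 Bond=0.0000
(3,2): Delta=0.2968 Bond=-41.4834
(3,3): Delta=0.0000 Bond=20.4918
V0=11.1341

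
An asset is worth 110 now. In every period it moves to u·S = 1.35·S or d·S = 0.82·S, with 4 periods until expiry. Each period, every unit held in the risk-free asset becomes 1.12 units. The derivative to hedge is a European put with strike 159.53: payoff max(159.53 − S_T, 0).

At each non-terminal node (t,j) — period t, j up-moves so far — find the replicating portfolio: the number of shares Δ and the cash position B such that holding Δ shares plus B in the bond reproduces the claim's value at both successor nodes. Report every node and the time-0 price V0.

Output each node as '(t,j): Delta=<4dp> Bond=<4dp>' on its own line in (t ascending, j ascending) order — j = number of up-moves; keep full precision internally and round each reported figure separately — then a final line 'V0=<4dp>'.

The replicating-portfolio and risk-neutral prices coincide; use p* = (1.12−0.82)/(1.35−0.82) = 0.5660 for the latter.
Terminal values V(4,·): V(4,0)=109.7966, V(4,1)=77.6519, V(4,2)=24.7306, V(4,3)=0.0000, V(4,4)=0.0000
  t=3,j=0: stock 60.6505 → up 81.8781 (V=77.6519), down 49.7334 (V=109.7966). Price 81.7870; hedge Δ=-1.0000, bond B=142.4375.
  t=3,j=1: stock 99.8514 → up 134.7994 (V=24.7306), down 81.8781 (V=77.6519). Price 42.5861; hedge Δ=-1.0000, bond B=142.4375.
  t=3,j=2: stock 164.3895 → up 221.9258 (V=0.0000), down 134.7994 (V=24.7306). Price 9.5823; hedge Δ=-0.2838, bond B=56.2438.
  t=3,j=3: stock 270.6413 → up 365.3657 (V=0.0000), down 221.9258 (V=0.0000). Price 0.0000; hedge Δ=0.0000, bond B=0.0000.
  t=2,j=0: stock 73.9640 → up 99.8514 (V=42.5861), down 60.6505 (V=81.7870). Price 53.2123; hedge Δ=-1.0000, bond B=127.1763.
  t=2,j=1: stock 121.7700 → up 164.3895 (V=9.5823), down 99.8514 (V=42.5861). Price 21.3435; hedge Δ=-0.5114, bond B=83.6148.
  t=2,j=2: stock 200.4750 → up 270.6413 (V=0.0000), down 164.3895 (V=9.5823). Price 3.7128; hedge Δ=-0.0902, bond B=21.7926.
  t=1,j=0: stock 90.2000 → up 121.7700 (V=21.3435), down 73.9640 (V=53.2123). Price 31.4048; hedge Δ=-0.6666, bond B=91.5347.
  t=1,j=1: stock 148.5000 → up 200.4750 (V=3.7128), down 121.7700 (V=21.3435). Price 10.1463; hedge Δ=-0.2240, bond B=43.4117.
  t=0,j=0: stock 110.0000 → up 148.5000 (V=10.1463), down 90.2000 (V=31.4048). Price 17.2961; hedge Δ=-0.3646, bond B=57.4065.
Self-financing check: at every node Δ·S+B equals the discounted successor values.

(0,0): Delta=-0.3646 Bond=57.4065
(1,0): Delta=-0.6666 Bond=91.5347
(1,1): Delta=-0.2240 Bond=43.4117
(2,0): Delta=-1.0000 Bond=127.1763
(2,1): Delta=-0.5114 Bond=83.6148
(2,2): Delta=-0.0902 Bond=21.7926
(3,0): Delta=-1.0000 Bond=142.4375
(3,1): Delta=-1.0000 Bond=142.4375
(3,2): Delta=-0.2838 Bond=56.2438
(3,3): Delta=0.0000 Bond=0.0000
V0=17.2961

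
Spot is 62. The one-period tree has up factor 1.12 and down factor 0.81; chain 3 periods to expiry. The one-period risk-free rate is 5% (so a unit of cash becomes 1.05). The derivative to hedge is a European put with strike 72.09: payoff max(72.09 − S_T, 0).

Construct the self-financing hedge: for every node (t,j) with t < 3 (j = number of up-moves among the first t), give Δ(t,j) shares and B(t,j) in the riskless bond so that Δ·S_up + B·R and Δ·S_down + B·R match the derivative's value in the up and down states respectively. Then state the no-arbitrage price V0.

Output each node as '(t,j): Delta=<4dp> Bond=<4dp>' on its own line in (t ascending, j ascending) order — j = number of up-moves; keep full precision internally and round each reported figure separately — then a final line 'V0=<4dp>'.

The replicating-portfolio and risk-neutral prices coincide; use p* = (1.05−0.81)/(1.12−0.81) = 0.7742 for the latter.
At expiry t=3: V(3,0)=39.1407, V(3,1)=26.5304, V(3,2)=9.0940, V(3,3)=0.0000
Node (2,0) S=40.6782: V=(p*·26.5304+(1−p*)·39.1407)/1.05=27.9789; Δ=(26.5304−39.1407)/(45.5596−32.9493)=-1.0000; B=V−Δ·S=68.6571
Node (2,1) S=56.2464: V=(p*·9.0940+(1−p*)·26.5304)/1.05=12.4107; Δ=(9.0940−26.5304)/(62.9960−45.5596)=-1.0000; B=V−Δ·S=68.6571
Node (2,2) S=77.7728: V=(p*·0.0000+(1−p*)·9.0940)/1.05=1.9557; Δ=(0.0000−9.0940)/(87.1055−62.9960)=-0.3772; B=V−Δ·S=31.2913
Node (1,0) S=50.2200: V=(p*·12.4107+(1−p*)·27.9789)/1.05=15.1678; Δ=(12.4107−27.9789)/(56.2464−40.6782)=-1.0000; B=V−Δ·S=65.3878
Node (1,1) S=69.4400: V=(p*·1.9557+(1−p*)·12.4107)/1.05=4.1110; Δ=(1.9557−12.4107)/(77.7728−56.2464)=-0.4857; B=V−Δ·S=37.8369
Node (0,0) S=62.0000: V=(p*·4.1110+(1−p*)·15.1678)/1.05=6.2930; Δ=(4.1110−15.1678)/(69.4400−50.2200)=-0.5753; B=V−Δ·S=41.9601
Root portfolio cost Δ·62+B reproduces V0=6.2930.

(0,0): Delta=-0.5753 Bond=41.9601
(1,0): Delta=-1.0000 Bond=65.3878
(1,1): Delta=-0.4857 Bond=37.8369
(2,0): Delta=-1.0000 Bond=68.6571
(2,1): Delta=-1.0000 Bond=68.6571
(2,2): Delta=-0.3772 Bond=31.2913
V0=6.2930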